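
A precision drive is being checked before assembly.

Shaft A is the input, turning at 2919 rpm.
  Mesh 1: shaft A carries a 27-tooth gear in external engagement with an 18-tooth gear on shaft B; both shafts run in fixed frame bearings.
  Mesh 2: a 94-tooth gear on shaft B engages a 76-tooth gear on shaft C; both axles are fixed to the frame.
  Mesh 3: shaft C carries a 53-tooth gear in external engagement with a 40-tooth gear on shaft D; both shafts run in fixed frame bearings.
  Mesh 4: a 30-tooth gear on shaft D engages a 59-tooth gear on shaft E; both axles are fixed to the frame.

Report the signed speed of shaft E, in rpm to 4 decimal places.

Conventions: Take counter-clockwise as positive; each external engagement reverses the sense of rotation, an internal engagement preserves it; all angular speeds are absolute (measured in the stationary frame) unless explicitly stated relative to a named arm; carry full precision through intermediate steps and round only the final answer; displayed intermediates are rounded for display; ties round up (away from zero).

topology: fixed-axis compound train — 4 meshes, A→E
mesh 1 [27T→18T]: ω = 2919.0000×27/18 = 4378.5000 rpm, sense flips to −
mesh 2 [94T→76T]: ω = 4378.5000×94/76 = 5415.5132 rpm, sense flips to +
mesh 3 [53T→40T]: ω = 5415.5132×53/40 = 7175.5549 rpm, sense flips to −
mesh 4 [30T→59T]: ω = 7175.5549×30/59 = 3648.5873 rpm, sense flips to +
signed output speed = +3648.5873 rpm

+3648.5873 rpm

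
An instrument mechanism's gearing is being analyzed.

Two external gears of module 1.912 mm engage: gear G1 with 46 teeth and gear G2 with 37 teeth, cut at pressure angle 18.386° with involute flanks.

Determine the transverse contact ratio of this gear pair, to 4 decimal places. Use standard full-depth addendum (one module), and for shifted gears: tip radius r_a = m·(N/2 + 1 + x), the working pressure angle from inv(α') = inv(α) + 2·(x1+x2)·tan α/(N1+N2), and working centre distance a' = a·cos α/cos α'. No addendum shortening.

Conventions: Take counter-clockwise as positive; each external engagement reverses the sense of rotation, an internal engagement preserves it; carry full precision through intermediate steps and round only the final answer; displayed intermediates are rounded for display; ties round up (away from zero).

single-mesh involute tooth geometry (46T engaging 37T at module 1.912)
base radii: r_b1 = 41.731162, r_b2 = 33.566369
tip radii: r_a1 = 45.888000, r_a2 = 37.284000
no profile shift: α' = α, a' = a
action lengths: √(r_a1²−r_b1²) = 19.084514, √(r_a2²−r_b2²) = 16.229464
base pitch p_b = π·m·cos α = 5.700101
CR = (19.084514 + 16.229464 − 79.348000·sin 18.38600°)/5.700101 = 1.804574
contact ratio ≈ 1.8046

1.8046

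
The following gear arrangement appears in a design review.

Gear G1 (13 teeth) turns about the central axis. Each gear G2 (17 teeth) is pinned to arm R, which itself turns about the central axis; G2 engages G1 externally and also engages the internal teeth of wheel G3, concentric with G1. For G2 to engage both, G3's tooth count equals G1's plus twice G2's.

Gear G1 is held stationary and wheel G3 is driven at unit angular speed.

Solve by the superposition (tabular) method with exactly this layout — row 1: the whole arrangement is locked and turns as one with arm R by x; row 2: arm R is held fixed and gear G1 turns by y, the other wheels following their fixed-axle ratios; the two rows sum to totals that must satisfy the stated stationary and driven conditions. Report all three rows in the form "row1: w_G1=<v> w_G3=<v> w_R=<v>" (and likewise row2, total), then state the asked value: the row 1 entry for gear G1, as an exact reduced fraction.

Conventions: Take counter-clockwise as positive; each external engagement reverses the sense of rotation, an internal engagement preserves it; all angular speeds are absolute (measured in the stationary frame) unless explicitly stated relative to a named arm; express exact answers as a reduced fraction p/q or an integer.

topology: planetary set — G1 13T / G2 17T / G3 47T, arm = carrier (Willis)
row 1 — lock + rotate with arm: ω_sun = ω_ring = ω_arm = x
row 2 — arm fixed, fixed-axis ratios: sun y, ring −(13/47)·y, arm 0
boundary: total ω_sun = x + y = 0 and total ω_ring = x − (13/47)·y = 1  ⇒  y = -47/60, x = 47/60
row 2 ring = −(13/47)·(-47/60) = 13/60
totals (row 1 + row 2): sun 47/60 + (-47/60) = 0, ring 47/60 + 13/60 = 1, arm 47/60 + 0 = 47/60
asked cell (row1, sun) = 47/60

row1: w_G1=47/60 w_G3=47/60 w_R=47/60
row2: w_G1=-47/60 w_G3=13/60 w_R=0
total: w_G1=0 w_G3=1 w_R=47/60
asked value: 47/60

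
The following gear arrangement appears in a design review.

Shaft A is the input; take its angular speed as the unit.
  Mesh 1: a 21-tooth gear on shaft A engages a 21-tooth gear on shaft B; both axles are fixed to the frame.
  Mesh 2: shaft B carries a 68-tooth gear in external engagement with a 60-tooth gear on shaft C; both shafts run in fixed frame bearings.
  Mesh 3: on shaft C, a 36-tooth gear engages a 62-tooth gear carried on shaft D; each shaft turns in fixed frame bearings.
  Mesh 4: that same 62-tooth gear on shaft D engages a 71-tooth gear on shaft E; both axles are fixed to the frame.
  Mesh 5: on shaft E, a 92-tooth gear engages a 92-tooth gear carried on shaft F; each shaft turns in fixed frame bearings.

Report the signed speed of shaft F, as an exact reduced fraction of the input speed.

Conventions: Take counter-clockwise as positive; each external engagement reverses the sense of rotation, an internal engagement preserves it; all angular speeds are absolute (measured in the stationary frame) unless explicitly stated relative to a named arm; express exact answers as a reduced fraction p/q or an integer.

-204/355

5-mesh fixed-axis compound train (all bearings frame-fixed)
mesh 1 [21T→21T]: |ω|/ω_in = 1×21/21 = 1, sense flips to −
mesh 2 [68T→60T]: |ω|/ω_in = 1×68/60 = 17/15, sense flips to +
mesh 3 [36T→62T]: |ω|/ω_in = (17/15)×36/62 = 102/155, sense flips to −
mesh 4 [62T→71T]: |ω|/ω_in = (102/155)×62/71 = 204/355, sense flips to +
mesh 5 [92T→92T]: |ω|/ω_in = (204/355)×92/92 = 204/355, sense flips to −
signed output speed (× input speed) = -204/355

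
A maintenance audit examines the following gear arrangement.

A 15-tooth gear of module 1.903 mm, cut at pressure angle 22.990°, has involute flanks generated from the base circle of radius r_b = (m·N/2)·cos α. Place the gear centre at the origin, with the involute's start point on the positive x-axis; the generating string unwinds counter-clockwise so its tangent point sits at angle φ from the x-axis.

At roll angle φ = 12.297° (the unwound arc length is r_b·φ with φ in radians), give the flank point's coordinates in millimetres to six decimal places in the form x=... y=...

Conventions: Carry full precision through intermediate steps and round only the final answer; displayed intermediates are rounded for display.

x=13.438011 y=0.043099

single-mesh involute tooth geometry (15T wheel at module 1.903)
pitch radius r_p = m·N/2 = 1.903·15/2 = 14.272500
base radius r_b = r_p·cos α = 14.272500·cos 22.990° = 13.138879
roll angle φ = 12.297° = 0.21462314 rad
x = r_b·(cos φ + φ·sin φ) = 13.438011
y = r_b·(sin φ − φ·cos φ) = 0.043099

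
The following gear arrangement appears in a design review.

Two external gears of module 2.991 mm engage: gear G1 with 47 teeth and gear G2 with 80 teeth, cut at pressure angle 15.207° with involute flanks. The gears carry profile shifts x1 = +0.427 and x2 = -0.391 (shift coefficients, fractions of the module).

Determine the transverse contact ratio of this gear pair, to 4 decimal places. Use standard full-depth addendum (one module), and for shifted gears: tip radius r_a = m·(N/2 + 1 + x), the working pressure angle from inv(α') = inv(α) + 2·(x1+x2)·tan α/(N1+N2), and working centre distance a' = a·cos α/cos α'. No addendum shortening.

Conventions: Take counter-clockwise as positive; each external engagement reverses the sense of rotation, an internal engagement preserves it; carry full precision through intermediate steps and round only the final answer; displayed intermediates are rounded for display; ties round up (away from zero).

2.0362

topology: single-mesh involute geometry — m = 2.991, 47T/80T pair
base radii: r_b1 = 67.827310, r_b2 = 115.450740
tip radii: r_a1 = 74.556657, r_a2 = 121.461519
inv(α') = inv(15.207°) + 2·(+0.427-0.391)·tan α/(47+80) = 0.00656707  ⇒  α' = 15.32553°
a' = a·cos α / cos α' = 189.9285·cos 15.207°/cos 15.32553° = 190.035767
action lengths: √(r_a1²−r_b1²) = 30.954017, √(r_a2²−r_b2²) = 37.736285
base pitch p_b = π·m·cos α = 9.067480
CR = (30.954017 + 37.736285 − 190.035767·sin 15.32553°)/9.067480 = 2.036213
contact ratio ≈ 2.0362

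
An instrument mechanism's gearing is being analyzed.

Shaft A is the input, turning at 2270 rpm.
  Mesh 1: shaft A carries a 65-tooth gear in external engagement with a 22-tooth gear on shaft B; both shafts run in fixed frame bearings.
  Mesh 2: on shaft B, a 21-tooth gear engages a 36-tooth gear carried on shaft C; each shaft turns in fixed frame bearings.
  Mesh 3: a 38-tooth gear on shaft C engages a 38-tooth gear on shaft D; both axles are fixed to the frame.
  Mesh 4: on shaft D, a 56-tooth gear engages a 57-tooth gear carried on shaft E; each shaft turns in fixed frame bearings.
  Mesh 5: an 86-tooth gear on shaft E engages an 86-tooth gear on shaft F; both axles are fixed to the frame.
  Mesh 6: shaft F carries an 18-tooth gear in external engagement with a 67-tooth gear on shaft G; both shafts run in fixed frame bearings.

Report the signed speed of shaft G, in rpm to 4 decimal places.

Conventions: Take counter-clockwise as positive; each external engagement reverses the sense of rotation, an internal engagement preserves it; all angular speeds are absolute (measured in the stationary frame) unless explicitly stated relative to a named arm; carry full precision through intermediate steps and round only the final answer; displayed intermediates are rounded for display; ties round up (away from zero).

+1032.6287 rpm

recognized (7 fixed axles, 6 meshes): fixed-axis compound train
mesh 1 [65T→22T]: ω = 2270.0000×65/22 = 6706.8182 rpm, sense flips to −
mesh 2 [21T→36T]: ω = 6706.8182×21/36 = 3912.3106 rpm, sense flips to +
mesh 3 [38T→38T]: ω = 3912.3106×38/38 = 3912.3106 rpm, sense flips to −
mesh 4 [56T→57T]: ω = 3912.3106×56/57 = 3843.6736 rpm, sense flips to +
mesh 5 [86T→86T]: ω = 3843.6736×86/86 = 3843.6736 rpm, sense flips to −
mesh 6 [18T→67T]: ω = 3843.6736×18/67 = 1032.6287 rpm, sense flips to +
signed output speed = +1032.6287 rpm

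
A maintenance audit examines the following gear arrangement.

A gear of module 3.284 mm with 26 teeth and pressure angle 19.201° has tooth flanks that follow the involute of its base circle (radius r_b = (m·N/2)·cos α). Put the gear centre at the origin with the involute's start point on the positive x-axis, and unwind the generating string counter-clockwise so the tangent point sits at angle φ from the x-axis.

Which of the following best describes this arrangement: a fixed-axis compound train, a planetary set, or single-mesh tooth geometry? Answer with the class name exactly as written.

single-mesh tooth geometry

topology: single-mesh involute geometry — m = 3.284, N = 26
classification: single-mesh tooth geometry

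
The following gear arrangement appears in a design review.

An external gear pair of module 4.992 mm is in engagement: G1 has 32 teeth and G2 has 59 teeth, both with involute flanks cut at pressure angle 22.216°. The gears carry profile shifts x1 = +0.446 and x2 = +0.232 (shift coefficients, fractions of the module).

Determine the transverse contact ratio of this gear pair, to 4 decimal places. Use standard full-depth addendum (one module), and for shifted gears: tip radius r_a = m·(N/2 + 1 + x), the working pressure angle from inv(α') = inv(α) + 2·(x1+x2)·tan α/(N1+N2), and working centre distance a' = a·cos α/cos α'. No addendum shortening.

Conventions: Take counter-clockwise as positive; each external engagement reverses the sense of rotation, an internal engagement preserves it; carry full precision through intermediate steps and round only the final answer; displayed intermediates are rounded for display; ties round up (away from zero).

recognized (one external pair, fixed centres): single-mesh tooth geometry, m = 4.992, N1 = 32, N2 = 59
base radii: r_b1 = 73.942705, r_b2 = 136.331862
tip radii: r_a1 = 87.090432, r_a2 = 153.414144
inv(α') = inv(22.216°) + 2·(+0.446+0.232)·tan α/(32+59) = 0.02676177  ⇒  α' = 24.11845°
a' = a·cos α / cos α' = 227.1360·cos 22.216°/cos 24.11845° = 230.386726
action lengths: √(r_a1²−r_b1²) = 46.013256, √(r_a2²−r_b2²) = 70.352846
base pitch p_b = π·m·cos α = 14.518616
CR = (46.013256 + 70.352846 − 230.386726·sin 24.11845°)/14.518616 = 1.530756
contact ratio ≈ 1.5308

1.5308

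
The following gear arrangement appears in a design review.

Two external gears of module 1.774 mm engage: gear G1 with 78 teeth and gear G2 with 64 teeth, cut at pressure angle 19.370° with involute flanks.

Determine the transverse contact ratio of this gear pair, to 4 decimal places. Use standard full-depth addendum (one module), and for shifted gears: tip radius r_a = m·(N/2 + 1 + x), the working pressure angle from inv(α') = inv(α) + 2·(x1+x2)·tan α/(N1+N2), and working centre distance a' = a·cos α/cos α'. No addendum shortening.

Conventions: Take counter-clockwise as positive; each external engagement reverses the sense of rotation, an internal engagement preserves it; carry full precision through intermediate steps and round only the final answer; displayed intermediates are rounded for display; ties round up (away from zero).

topology: single-mesh involute geometry — m = 1.774, 78T/64T pair
base radii: r_b1 = 65.269827, r_b2 = 53.554730
tip radii: r_a1 = 70.960000, r_a2 = 58.542000
no profile shift: α' = α, a' = a
action lengths: √(r_a1²−r_b1²) = 27.841899, √(r_a2²−r_b2²) = 23.644380
base pitch p_b = π·m·cos α = 5.257723
CR = (27.841899 + 23.644380 − 125.954000·sin 19.37000°)/5.257723 = 1.847086
contact ratio ≈ 1.8471

1.8471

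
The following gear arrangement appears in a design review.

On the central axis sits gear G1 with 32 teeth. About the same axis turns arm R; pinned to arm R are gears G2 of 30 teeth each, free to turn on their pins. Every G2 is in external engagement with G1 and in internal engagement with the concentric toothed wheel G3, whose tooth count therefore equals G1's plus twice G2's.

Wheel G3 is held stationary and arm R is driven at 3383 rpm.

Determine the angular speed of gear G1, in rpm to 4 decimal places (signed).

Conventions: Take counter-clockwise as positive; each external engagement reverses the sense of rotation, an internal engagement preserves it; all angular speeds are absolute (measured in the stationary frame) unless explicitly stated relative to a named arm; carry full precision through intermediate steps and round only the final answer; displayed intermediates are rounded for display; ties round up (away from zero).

planetary set (32T centre, 30T on arm, 92T internal) — Willis relation
normalise by the input: solve with ω_arm = 1, then scale by 3383 rpm
ring teeth: 32 + 2·30 = 92
32(ω_sun−ω_arm) = −92(ω_ring−ω_arm),  ω_ring = 0, ω_arm = 1
ω_sun = 1 − (92/32)(0−1) = 31/8
scale: ω_sun = 31/8 × 3383 rpm = +13109.1250 rpm

+13109.1250 rpm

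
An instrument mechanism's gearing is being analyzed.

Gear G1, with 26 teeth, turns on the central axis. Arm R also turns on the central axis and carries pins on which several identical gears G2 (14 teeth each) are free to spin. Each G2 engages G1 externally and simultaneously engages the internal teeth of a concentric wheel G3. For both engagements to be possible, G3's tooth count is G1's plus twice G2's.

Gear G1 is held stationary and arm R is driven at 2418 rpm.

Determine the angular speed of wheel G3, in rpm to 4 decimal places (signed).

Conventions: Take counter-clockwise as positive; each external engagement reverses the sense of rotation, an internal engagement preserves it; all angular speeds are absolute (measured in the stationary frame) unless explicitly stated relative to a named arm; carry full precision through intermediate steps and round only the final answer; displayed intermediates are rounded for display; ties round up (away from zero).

+3582.2222 rpm

topology: planetary set — G1 26T / G2 14T / G3 54T, arm = carrier (Willis)
normalise by the input: solve with ω_arm = 1, then scale by 2418 rpm
ring teeth: 26 + 2·14 = 54
26(ω_sun−ω_arm) = −54(ω_ring−ω_arm),  ω_sun = 0, ω_arm = 1
ω_ring = 1 − (26/54)(0−1) = 40/27
scale: ω_ring = 40/27 × 2418 rpm = +3582.2222 rpm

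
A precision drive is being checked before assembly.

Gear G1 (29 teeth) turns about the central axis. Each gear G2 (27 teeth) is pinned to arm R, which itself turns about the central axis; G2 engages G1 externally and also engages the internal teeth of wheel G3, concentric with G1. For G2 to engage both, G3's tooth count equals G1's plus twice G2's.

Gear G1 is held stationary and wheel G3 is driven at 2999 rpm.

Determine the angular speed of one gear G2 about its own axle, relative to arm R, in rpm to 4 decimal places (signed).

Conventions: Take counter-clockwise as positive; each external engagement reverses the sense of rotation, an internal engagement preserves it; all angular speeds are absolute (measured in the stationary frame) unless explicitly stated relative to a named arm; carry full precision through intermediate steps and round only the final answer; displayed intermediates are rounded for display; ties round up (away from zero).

planetary set (29T centre, 27T on arm, 83T internal) — Willis relation
normalise by the input: solve with ω_ring = 1, then scale by 2999 rpm
ring teeth: 29 + 2·27 = 83
29(ω_sun−ω_arm) = −83(ω_ring−ω_arm),  ω_sun = 0, ω_ring = 1
29(0−ω_arm) = −83(1−ω_arm)  ⇒  112·ω_arm = 83  ⇒  ω_arm = 83/112
sun–planet mesh: 29·(0−83/112) = −27·(ω_p−ω_arm)  ⇒  ω_p−ω_arm = 2407/3024
scale: ω_p−ω_arm = 2407/3024 × 2999 rpm = +2387.1009 rpm

+2387.1009 rpm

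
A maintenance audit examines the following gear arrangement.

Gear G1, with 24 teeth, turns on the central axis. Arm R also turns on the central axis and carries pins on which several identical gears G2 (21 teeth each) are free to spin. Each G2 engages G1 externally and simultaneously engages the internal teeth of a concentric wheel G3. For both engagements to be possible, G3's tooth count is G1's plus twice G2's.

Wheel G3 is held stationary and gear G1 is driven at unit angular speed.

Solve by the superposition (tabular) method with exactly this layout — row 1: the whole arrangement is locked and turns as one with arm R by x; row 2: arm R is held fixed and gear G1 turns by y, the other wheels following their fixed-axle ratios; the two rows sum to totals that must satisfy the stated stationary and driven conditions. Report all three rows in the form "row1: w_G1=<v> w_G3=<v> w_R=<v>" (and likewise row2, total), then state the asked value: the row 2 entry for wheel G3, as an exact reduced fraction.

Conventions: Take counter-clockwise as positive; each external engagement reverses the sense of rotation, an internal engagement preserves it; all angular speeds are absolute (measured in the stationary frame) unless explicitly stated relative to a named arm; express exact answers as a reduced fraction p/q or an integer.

row1: w_G1=4/15 w_G3=4/15 w_R=4/15
row2: w_G1=11/15 w_G3=-4/15 w_R=0
total: w_G1=1 w_G3=0 w_R=4/15
asked value: -4/15

planetary set (24T centre, 21T on arm, 66T internal) — Willis relation
row 1 (train locked, turned with arm): all members turn x
superposition row 2 [arm held]: sun y, ring −(24/66)·y, arm 0
boundary: total ω_ring = x − (24/66)·y = 0 and total ω_sun = x + y = 1  ⇒  y = 11/15, x = 4/15
row 2 ring = −(24/66)·11/15 = -4/15
totals (row 1 + row 2): sun 4/15 + 11/15 = 1, ring 4/15 + (-4/15) = 0, arm 4/15 + 0 = 4/15
asked cell (row2, ring) = -4/15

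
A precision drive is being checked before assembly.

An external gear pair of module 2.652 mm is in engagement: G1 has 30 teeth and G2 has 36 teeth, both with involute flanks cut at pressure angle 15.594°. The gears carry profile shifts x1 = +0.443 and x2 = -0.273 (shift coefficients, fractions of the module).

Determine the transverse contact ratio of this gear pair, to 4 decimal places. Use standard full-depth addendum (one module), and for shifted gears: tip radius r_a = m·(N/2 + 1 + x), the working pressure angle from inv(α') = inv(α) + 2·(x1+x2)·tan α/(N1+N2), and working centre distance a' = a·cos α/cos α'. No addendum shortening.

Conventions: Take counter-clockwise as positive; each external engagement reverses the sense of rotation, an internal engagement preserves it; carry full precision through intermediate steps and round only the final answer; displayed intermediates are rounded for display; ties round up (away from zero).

1.8057

single-mesh involute tooth geometry (30T engaging 36T at module 2.652)
base radii: r_b1 = 38.315727, r_b2 = 45.978872
tip radii: r_a1 = 43.606836, r_a2 = 49.664004
inv(α') = inv(15.594°) + 2·(+0.443-0.273)·tan α/(30+36) = 0.00836324  ⇒  α' = 16.58383°
a' = a·cos α / cos α' = 87.5160·cos 15.594°/cos 16.58383° = 87.953174
action lengths: √(r_a1²−r_b1²) = 20.819731, √(r_a2²−r_b2²) = 18.773827
base pitch p_b = π·m·cos α = 8.024827
CR = (20.819731 + 18.773827 − 87.953174·sin 16.58383°)/8.024827 = 1.805664
contact ratio ≈ 1.8057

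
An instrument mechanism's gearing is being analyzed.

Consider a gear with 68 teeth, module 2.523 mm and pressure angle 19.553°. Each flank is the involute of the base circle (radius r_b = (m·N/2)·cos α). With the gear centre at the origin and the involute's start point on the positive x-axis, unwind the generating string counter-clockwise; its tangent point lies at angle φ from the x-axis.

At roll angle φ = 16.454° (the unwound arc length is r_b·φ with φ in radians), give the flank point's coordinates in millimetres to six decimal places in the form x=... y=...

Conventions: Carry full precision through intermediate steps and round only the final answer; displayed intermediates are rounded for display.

topology: single-mesh involute geometry — m = 2.523, N = 68
pitch radius r_p = m·N/2 = 2.523·68/2 = 85.782000
base radius r_b = r_p·cos α = 85.782000·cos 19.553° = 80.835150
roll angle φ = 16.454° = 0.28717648 rad
x = r_b·(cos φ + φ·sin φ) = 84.099991
y = r_b·(sin φ − φ·cos φ) = 0.632907

x=84.099991 y=0.632907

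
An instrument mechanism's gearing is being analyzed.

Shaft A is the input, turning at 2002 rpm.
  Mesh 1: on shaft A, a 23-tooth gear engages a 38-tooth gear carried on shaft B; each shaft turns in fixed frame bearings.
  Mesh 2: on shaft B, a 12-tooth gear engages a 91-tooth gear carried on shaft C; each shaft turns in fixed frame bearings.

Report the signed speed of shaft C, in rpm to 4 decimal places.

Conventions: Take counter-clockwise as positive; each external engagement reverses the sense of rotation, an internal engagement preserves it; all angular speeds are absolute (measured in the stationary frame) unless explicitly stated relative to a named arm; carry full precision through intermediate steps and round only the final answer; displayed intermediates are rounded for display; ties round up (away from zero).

+159.7895 rpm

2-mesh fixed-axis compound train (all bearings frame-fixed)
mesh 1 [23T→38T]: ω = 2002.0000×23/38 = 1211.7368 rpm, sense flips to −
mesh 2 [12T→91T]: ω = 1211.7368×12/91 = 159.7895 rpm, sense flips to +
signed output speed = +159.7895 rpm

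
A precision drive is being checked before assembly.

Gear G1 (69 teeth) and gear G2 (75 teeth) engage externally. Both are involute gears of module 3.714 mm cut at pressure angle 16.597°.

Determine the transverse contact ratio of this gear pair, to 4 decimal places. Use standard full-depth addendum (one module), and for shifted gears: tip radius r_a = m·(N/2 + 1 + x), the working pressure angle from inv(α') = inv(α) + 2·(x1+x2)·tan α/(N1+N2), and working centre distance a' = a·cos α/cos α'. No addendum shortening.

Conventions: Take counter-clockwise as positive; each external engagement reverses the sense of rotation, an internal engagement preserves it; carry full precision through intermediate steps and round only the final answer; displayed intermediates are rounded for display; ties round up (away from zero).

single-mesh involute tooth geometry (69T engaging 75T at module 3.714)
base radii: r_b1 = 122.794663, r_b2 = 133.472460
tip radii: r_a1 = 131.847000, r_a2 = 142.989000
no profile shift: α' = α, a' = a
action lengths: √(r_a1²−r_b1²) = 48.011479, √(r_a2²−r_b2²) = 51.292851
base pitch p_b = π·m·cos α = 11.181763
CR = (48.011479 + 51.292851 − 267.408000·sin 16.59700°)/11.181763 = 2.049980
contact ratio ≈ 2.0500

2.0500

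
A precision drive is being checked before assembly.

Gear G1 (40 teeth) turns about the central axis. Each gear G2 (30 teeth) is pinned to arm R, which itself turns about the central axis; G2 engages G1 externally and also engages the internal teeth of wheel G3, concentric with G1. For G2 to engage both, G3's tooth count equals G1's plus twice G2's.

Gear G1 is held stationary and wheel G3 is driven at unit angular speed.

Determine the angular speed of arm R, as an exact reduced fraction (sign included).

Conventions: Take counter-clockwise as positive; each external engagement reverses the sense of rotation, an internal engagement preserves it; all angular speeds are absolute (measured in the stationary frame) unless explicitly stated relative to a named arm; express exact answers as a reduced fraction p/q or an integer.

5/7

class = planetary set [G3 = 40+2·30 = 100; Willis about the carrier]
ring teeth: 40 + 2·30 = 100
40(ω_sun−ω_arm) = −100(ω_ring−ω_arm),  ω_sun = 0, ω_ring = 1
40(0−ω_arm) = −100(1−ω_arm)  ⇒  140·ω_arm = 100  ⇒  ω_arm = 5/7
exact speed ratio = 5/7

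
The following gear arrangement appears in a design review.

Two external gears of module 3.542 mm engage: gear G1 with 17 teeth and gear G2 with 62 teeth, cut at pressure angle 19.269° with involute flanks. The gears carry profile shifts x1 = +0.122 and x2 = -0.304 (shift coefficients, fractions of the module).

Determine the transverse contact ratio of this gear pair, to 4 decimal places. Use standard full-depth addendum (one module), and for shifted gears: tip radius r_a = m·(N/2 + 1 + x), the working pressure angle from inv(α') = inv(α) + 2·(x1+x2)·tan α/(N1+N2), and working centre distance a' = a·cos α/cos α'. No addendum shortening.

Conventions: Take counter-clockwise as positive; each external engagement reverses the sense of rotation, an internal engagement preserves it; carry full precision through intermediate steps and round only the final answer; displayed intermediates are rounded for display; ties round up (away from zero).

1.6950

single-mesh involute tooth geometry (17T engaging 62T at module 3.542)
base radii: r_b1 = 28.420395, r_b2 = 103.650852
tip radii: r_a1 = 34.081124, r_a2 = 112.267232
inv(α') = inv(19.269°) + 2·(+0.122-0.304)·tan α/(17+62) = 0.01166948  ⇒  α' = 18.47954°
a' = a·cos α / cos α' = 139.9090·cos 19.269°/cos 18.47954° = 139.251485
action lengths: √(r_a1²−r_b1²) = 18.809683, √(r_a2²−r_b2²) = 43.132728
base pitch p_b = π·m·cos α = 10.504153
CR = (18.809683 + 43.132728 − 139.251485·sin 18.47954°)/10.504153 = 1.694989
contact ratio ≈ 1.6950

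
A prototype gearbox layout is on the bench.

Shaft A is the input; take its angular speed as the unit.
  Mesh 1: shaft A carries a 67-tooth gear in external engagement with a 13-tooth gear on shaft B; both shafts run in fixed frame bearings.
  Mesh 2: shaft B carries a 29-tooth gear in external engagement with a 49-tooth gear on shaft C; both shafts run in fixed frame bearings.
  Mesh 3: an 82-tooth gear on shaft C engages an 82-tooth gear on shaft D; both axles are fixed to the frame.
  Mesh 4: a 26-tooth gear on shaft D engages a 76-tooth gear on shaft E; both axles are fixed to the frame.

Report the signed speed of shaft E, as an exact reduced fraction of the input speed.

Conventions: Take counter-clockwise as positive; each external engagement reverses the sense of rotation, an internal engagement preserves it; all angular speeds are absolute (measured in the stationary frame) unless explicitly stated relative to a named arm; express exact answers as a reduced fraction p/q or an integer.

1943/1862

4-mesh fixed-axis compound train (all bearings frame-fixed)
mesh 1 [67T→13T]: |ω|/ω_in = 1×67/13 = 67/13, sense flips to −
mesh 2 [29T→49T]: |ω|/ω_in = (67/13)×29/49 = 1943/637, sense flips to +
mesh 3 [82T→82T]: |ω|/ω_in = (1943/637)×82/82 = 1943/637, sense flips to −
mesh 4 [26T→76T]: |ω|/ω_in = (1943/637)×26/76 = 1943/1862, sense flips to +
signed output speed (× input speed) = 1943/1862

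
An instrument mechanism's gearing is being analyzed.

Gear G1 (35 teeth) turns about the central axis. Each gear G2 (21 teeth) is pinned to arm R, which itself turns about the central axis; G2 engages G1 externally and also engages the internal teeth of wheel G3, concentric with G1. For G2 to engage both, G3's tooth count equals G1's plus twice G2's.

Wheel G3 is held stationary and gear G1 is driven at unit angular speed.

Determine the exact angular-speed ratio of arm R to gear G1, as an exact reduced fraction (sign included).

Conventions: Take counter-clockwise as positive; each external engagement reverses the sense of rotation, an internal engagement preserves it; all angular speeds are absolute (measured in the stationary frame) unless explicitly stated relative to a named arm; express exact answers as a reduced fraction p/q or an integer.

5/16

class = planetary set [G3 = 35+2·21 = 77; Willis about the carrier]
ring teeth: 35 + 2·21 = 77
35(ω_sun−ω_arm) = −77(ω_ring−ω_arm),  ω_ring = 0, ω_sun = 1
35(1−ω_arm) = −77(0−ω_arm)  ⇒  112·ω_arm = 35  ⇒  ω_arm = 5/16
ω_out/ω_in = 5/16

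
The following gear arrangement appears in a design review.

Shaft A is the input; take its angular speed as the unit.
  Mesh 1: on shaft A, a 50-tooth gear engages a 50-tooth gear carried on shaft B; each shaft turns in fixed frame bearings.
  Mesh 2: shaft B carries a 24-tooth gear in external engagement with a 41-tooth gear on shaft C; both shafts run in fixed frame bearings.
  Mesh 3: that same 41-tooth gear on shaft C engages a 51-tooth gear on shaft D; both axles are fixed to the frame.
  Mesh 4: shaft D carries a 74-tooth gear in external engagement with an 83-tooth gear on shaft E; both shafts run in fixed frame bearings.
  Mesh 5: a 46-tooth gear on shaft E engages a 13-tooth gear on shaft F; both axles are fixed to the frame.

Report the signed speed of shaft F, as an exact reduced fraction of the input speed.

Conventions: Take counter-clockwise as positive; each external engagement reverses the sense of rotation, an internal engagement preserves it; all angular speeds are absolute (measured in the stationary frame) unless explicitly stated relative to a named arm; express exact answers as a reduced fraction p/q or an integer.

-27232/18343

5-mesh fixed-axis compound train (all bearings frame-fixed)
mesh 1 [50T→50T]: |ω|/ω_in = 1×50/50 = 1, sense flips to −
mesh 2 [24T→41T]: |ω|/ω_in = 1×24/41 = 24/41, sense flips to +
mesh 3 [41T→51T]: |ω|/ω_in = (24/41)×41/51 = 8/17, sense flips to −
mesh 4 [74T→83T]: |ω|/ω_in = (8/17)×74/83 = 592/1411, sense flips to +
mesh 5 [46T→13T]: |ω|/ω_in = (592/1411)×46/13 = 27232/18343, sense flips to −
signed output speed (× input speed) = -27232/18343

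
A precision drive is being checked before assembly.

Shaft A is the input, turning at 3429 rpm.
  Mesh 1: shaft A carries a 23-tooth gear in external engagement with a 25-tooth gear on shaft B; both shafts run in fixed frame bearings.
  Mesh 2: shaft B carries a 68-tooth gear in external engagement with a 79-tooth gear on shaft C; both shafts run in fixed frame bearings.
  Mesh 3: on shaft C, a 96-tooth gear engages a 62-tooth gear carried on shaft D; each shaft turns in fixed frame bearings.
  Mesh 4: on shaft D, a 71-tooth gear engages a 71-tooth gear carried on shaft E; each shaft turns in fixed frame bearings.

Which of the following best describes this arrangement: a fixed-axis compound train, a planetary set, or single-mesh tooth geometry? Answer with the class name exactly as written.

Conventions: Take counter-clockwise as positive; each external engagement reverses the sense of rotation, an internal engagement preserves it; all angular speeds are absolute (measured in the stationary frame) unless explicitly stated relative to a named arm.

fixed-axis compound train

recognized (5 fixed axles, 4 meshes): fixed-axis compound train
classification: fixed-axis compound train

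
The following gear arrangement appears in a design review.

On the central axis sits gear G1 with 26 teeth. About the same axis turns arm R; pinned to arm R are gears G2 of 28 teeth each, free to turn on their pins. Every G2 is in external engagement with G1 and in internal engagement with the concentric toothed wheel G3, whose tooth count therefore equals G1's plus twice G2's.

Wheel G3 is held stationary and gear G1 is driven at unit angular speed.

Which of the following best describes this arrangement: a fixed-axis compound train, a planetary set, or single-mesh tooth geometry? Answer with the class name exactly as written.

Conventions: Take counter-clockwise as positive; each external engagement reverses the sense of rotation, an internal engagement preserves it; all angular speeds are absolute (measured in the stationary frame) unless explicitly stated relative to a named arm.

planetary set

planetary set (26T centre, 28T on arm, 82T internal) — Willis relation
classification: planetary set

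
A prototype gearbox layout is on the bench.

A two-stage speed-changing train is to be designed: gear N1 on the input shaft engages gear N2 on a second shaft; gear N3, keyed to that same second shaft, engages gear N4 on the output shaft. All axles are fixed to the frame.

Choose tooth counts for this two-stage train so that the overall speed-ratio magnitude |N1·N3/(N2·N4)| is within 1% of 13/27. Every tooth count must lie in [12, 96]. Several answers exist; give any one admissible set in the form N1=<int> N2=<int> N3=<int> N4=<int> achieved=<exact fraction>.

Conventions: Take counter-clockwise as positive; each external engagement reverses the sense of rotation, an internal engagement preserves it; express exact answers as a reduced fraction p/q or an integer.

N1=12 N2=27 N3=13 N4=12 achieved=13/27

2-stage fixed-axis compound train for ratio 13/27
target = 13/27 in lowest terms: an exact hit needs N1·N3 = k·13 and N2·N4 = k·27 for one integer k, every count in [12, 96]; additionally prefer no 1:1 stage (N1 ≠ N2, N3 ≠ N4)
k = 1…11: no 1:1-free in-range split of k·13 and k·27 into factor pairs; take k = 12
k = 12: N1·N3 = 156 = 12·13, N2·N4 = 324 = 27·12
achieved = 12·13/(27·12) = 13/27; |achieved − target| = 0 ≤ 13/2700 ✓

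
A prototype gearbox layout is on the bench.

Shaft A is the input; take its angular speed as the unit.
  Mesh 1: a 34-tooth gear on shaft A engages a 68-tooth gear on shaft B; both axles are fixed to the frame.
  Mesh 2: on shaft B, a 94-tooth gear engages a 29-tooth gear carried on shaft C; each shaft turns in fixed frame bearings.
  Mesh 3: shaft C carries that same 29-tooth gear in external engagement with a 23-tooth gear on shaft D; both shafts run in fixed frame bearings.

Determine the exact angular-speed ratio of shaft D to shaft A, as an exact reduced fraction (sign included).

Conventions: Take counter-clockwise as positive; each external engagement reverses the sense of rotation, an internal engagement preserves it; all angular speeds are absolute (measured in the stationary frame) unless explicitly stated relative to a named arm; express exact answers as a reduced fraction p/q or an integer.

class = fixed-axis compound train [3 meshes; 3 ratios multiply, 3 sense flips]
mesh 1 [34T→68T]: running ratio 1/2, sense −
mesh 2 [94T→29T]: running ratio 47/29, sense +
mesh 3 [29T→23T]: running ratio 47/23, sense −
ω_out/ω_in = -47/23

-47/23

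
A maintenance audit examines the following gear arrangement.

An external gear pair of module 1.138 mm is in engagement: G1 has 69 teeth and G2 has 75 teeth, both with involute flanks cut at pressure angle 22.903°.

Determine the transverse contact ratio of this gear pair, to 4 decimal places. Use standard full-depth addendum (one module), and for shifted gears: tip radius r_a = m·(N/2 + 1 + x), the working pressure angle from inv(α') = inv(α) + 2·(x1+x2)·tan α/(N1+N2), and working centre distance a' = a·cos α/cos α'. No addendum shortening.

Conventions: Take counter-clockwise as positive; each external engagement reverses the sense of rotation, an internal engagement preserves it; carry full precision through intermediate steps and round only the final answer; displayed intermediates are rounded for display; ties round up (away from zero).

1.6583

class = single-mesh tooth geometry [involute pair 69T × 75T, m = 1.138]
base radii: r_b1 = 36.165860, r_b2 = 39.310718
tip radii: r_a1 = 40.399000, r_a2 = 43.813000
no profile shift: α' = α, a' = a
action lengths: √(r_a1²−r_b1²) = 18.003048, √(r_a2²−r_b2²) = 19.345450
base pitch p_b = π·m·cos α = 3.293287
CR = (18.003048 + 19.345450 − 81.936000·sin 22.90300°)/3.293287 = 1.658309
contact ratio ≈ 1.6583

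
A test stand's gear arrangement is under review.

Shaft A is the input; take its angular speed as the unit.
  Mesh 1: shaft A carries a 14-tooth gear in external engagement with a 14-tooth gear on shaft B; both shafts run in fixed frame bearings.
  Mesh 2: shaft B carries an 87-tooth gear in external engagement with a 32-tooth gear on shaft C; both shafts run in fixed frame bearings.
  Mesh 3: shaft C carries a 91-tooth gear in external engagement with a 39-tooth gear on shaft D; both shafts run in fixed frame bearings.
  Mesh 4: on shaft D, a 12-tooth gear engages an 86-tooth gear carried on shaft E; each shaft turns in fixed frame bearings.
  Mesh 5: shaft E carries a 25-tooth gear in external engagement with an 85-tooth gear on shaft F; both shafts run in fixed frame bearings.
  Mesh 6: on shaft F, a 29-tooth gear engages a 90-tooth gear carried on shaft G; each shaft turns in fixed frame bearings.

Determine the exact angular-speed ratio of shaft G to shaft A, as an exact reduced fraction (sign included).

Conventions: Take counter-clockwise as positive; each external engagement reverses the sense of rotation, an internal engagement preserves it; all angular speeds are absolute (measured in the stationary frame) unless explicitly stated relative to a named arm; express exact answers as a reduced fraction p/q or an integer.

5887/70176

class = fixed-axis compound train [6 meshes; 6 ratios multiply, 6 sense flips]
mesh 1 [14T→14T]: running ratio 1, sense −
mesh 2 [87T→32T]: running ratio 87/32, sense +
mesh 3 [91T→39T]: running ratio 203/32, sense −
mesh 4 [12T→86T]: running ratio 609/688, sense +
mesh 5 [25T→85T]: running ratio 3045/11696, sense −
mesh 6 [29T→90T]: running ratio 5887/70176, sense +
ω_out/ω_in = 5887/70176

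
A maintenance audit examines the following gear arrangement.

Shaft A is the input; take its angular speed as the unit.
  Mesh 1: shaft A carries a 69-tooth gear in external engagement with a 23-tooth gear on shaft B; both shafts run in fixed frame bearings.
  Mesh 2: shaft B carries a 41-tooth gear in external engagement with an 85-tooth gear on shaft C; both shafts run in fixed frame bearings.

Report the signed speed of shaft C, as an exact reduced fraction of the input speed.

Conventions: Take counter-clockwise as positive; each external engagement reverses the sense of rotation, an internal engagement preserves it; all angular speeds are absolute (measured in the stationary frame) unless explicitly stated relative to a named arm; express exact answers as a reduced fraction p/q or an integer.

2-mesh fixed-axis compound train (all bearings frame-fixed)
mesh 1 [69T→23T]: |ω|/ω_in = 1×69/23 = 3, sense flips to −
mesh 2 [41T→85T]: |ω|/ω_in = 3×41/85 = 123/85, sense flips to +
signed output speed (× input speed) = 123/85

123/85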